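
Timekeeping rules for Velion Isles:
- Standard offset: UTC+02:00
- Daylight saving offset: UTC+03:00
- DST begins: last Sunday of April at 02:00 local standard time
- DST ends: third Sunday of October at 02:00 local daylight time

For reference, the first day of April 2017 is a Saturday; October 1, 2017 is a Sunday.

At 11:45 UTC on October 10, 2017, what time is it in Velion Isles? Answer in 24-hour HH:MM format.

1 April 2017 is a Saturday, so Sundays fall on 2, 9, 16, 23, 30; the last is April 30.
1 October 2017 is a Sunday, so the first Sunday is October 1 and the third is October 15.
At the standard offset (UTC+02:00), 11:45 UTC + 2h = 13:45 Velion Isles standard time.
Daylight saving runs 30 April – 15 October; the standard-time date in Velion Isles, October 10, 2017, is inside that window, so Velion Isles is at UTC+03:00.
11:45 UTC + 3h = 14:45 local.

14:45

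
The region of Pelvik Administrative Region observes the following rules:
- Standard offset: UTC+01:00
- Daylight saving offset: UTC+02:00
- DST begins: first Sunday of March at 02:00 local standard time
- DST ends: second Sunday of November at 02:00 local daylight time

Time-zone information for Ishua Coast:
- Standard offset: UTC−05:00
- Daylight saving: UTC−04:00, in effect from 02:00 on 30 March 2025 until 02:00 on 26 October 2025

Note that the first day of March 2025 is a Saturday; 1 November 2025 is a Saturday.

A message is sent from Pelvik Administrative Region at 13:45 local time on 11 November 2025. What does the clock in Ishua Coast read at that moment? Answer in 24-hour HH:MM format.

07:45

1 March 2025 is a Saturday, so the first Sunday is March 2.
1 November 2025 is a Saturday, so the first Sunday is November 2 and the second is November 9.
11 November 2025 is outside the daylight-saving period (2 March – 9 November), so Pelvik Administrative Region is on standard time, UTC+01:00.
13:45 Pelvik Administrative Region − 1h = 12:45 UTC.
At the standard offset (UTC−05:00), 12:45 UTC − 5h = 07:45 Ishua Coast standard time.
The standard-time date in Ishua Coast, 11 November 2025, is outside the daylight-saving period (30 March – 26 October), so Ishua Coast is on standard time, UTC−05:00.
12:45 UTC − 5h = 07:45 Ishua Coast.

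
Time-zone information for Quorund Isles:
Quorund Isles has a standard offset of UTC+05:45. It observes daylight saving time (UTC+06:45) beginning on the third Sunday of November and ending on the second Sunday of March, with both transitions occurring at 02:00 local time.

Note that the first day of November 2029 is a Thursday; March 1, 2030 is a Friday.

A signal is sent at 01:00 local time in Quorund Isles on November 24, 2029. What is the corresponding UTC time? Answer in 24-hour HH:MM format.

18:15

1 November 2029 is a Thursday, so the first Sunday is November 4 and the third is November 18.
1 March 2030 is a Friday, so the first Sunday is March 3 and the second is March 10.
November 24, 2029 falls between 18 November 2029 and 10 March 2030, so daylight saving is in effect and Quorund Isles is at UTC+06:45.
01:00 local − 6h45m = 18:15 UTC (rolling into the previous day, 23 November 2029).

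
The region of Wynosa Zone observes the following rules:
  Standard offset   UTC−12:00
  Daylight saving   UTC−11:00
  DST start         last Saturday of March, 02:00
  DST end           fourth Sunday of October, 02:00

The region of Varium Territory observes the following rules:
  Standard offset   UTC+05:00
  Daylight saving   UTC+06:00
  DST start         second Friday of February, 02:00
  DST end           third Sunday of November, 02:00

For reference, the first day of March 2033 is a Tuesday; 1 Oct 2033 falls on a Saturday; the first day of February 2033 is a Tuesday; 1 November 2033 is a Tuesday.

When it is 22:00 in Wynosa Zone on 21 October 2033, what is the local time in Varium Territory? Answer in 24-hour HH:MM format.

15:00

1 March 2033 is a Tuesday, so Saturdays fall on 5, 12, 19, 26; the last is March 26.
1 October 2033 is a Saturday, so the first Sunday is October 2 and the fourth is October 23.
21 October 2033 falls between 26 March and 23 October, so daylight saving is in effect and Wynosa Zone is at UTC−11:00.
22:00 Wynosa Zone + 11h = 09:00 UTC (rolling into the next day, 22 October 2033).
1 February 2033 is a Tuesday, so the first Friday is February 4 and the second is February 11.
1 November 2033 is a Tuesday, so the first Sunday is November 6 and the third is November 20.
At the standard offset (UTC+05:00), 09:00 UTC + 5h = 14:00 Varium Territory standard time.
The standard-time date in Varium Territory, 22 October 2033, lies within the daylight-saving period (11 February – 20 November), so Varium Territory is on daylight time, UTC+06:00.
09:00 UTC + 6h = 15:00 Varium Territory.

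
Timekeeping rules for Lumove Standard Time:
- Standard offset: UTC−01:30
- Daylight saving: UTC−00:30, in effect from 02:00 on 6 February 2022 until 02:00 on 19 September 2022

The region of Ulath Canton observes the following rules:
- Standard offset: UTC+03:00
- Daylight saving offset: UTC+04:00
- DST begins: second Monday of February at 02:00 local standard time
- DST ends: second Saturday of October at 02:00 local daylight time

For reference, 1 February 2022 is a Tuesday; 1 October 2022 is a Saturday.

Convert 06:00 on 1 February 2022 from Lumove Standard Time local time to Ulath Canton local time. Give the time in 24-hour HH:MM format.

Daylight saving runs 6 February – 19 September; 1 February 2022 is outside that window, so Lumove Standard Time is on standard time at UTC−01:30.
06:00 Lumove Standard Time + 1h30m = 07:30 UTC.
1 February 2022 is a Tuesday, so the first Monday is February 7 and the second is February 14.
1 October 2022 is a Saturday, so the first Saturday is October 1 and the second is October 8.
At the standard offset (UTC+03:00), 07:30 UTC + 3h = 10:30 Ulath Canton standard time.
The standard-time date in Ulath Canton, 1 February 2022, is outside the daylight-saving period (14 February – 8 October), so Ulath Canton is on standard time, UTC+03:00.
07:30 UTC + 3h = 10:30 Ulath Canton.

10:30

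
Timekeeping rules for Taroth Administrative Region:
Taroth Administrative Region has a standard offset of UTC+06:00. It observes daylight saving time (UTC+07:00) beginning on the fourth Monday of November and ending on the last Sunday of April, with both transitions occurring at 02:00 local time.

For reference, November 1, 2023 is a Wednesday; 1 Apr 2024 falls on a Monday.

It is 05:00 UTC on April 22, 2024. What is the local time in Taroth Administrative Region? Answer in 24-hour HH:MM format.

1 November 2023 is a Wednesday, so the first Monday is November 6 and the fourth is November 27.
1 April 2024 is a Monday, so Sundays fall on 7, 14, 21, 28; the last is April 28.
At the standard offset (UTC+06:00), 05:00 UTC + 6h = 11:00 Taroth Administrative Region standard time.
Daylight saving runs 27 November 2023 – 28 April 2024; the standard-time date in Taroth Administrative Region, April 22, 2024, is inside that window, so Taroth Administrative Region is at UTC+07:00.
05:00 UTC + 7h = 12:00 local.

12:00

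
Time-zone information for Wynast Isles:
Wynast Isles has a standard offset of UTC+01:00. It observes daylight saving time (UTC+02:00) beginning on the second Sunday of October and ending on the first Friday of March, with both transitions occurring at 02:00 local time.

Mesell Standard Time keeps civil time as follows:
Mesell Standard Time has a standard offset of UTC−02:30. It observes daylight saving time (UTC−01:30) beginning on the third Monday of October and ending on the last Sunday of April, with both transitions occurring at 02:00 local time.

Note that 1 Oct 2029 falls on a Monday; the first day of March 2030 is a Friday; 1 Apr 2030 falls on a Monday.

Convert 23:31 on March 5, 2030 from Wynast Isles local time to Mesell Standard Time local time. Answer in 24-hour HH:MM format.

1 October 2029 is a Monday, so the first Sunday is October 7 and the second is October 14.
1 March 2030 is a Friday, so the first Friday is March 1.
Daylight saving runs 14 October 2029 – 1 March 2030; March 5, 2030 is outside that window, so Wynast Isles is on standard time at UTC+01:00.
23:31 Wynast Isles − 1h = 22:31 UTC.
1 October 2029 is a Monday, so the first Monday is October 1 and the third is October 15.
1 April 2030 is a Monday, so Sundays fall on 7, 14, 21, 28; the last is April 28.
At the standard offset (UTC−02:30), 22:31 UTC − 2h30m = 20:01 Mesell Standard Time standard time.
The standard-time date in Mesell Standard Time, March 5, 2030, lies within the daylight-saving period (15 October 2029 – 28 April 2030), so Mesell Standard Time is on daylight time, UTC−01:30.
22:31 UTC − 1h30m = 21:01 Mesell Standard Time.

21:01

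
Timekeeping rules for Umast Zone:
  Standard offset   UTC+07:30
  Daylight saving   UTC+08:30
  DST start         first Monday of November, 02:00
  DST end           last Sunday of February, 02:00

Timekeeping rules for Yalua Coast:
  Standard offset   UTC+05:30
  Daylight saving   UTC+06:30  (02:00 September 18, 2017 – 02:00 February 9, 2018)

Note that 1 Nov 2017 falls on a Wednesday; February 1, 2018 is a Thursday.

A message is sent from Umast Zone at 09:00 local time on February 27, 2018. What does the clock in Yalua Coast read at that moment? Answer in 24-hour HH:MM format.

07:00

1 November 2017 is a Wednesday, so the first Monday is November 6.
1 February 2018 is a Thursday, so Sundays fall on 4, 11, 18, 25; the last is February 25.
Daylight saving runs 6 November 2017 – 25 February 2018; February 27, 2018 is outside that window, so Umast Zone is on standard time at UTC+07:30.
09:00 Umast Zone − 7h30m = 01:30 UTC.
At the standard offset (UTC+05:30), 01:30 UTC + 5h30m = 07:00 Yalua Coast standard time.
The standard-time date in Yalua Coast, February 27, 2018, does not fall between 18 September 2017 and 9 February 2018, so daylight saving is not in effect and Yalua Coast is at UTC+05:30.
01:30 UTC + 5h30m = 07:00 Yalua Coast.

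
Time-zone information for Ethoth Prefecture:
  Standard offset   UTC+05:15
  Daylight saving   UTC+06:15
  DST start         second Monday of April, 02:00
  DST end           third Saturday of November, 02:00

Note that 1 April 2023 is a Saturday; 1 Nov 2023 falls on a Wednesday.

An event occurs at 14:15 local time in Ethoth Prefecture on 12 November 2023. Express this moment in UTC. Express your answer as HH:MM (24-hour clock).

1 April 2023 is a Saturday, so the first Monday is April 3 and the second is April 10.
1 November 2023 is a Wednesday, so the first Saturday is November 4 and the third is November 18.
12 November 2023 lies within the daylight-saving period (10 April – 18 November), so Ethoth Prefecture is on daylight time, UTC+06:15.
14:15 local − 6h15m = 08:00 UTC.

08:00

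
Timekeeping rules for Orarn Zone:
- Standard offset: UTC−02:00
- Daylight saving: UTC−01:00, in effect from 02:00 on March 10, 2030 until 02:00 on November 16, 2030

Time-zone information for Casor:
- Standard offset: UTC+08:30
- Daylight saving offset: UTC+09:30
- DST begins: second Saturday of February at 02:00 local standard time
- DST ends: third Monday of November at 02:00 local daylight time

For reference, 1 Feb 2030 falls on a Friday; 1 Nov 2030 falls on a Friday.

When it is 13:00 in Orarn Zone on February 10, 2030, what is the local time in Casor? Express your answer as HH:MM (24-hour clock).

00:30

February 10, 2030 does not fall between 10 March and 16 November, so daylight saving is not in effect and Orarn Zone is at UTC−02:00.
13:00 Orarn Zone + 2h = 15:00 UTC.
1 February 2030 is a Friday, so the first Saturday is February 2 and the second is February 9.
1 November 2030 is a Friday, so the first Monday is November 4 and the third is November 18.
At the standard offset (UTC+08:30), 15:00 UTC + 8h30m = 23:30 Casor standard time.
The standard-time date in Casor, February 10, 2030, falls between 9 February and 18 November, so daylight saving is in effect and Casor is at UTC+09:30.
15:00 UTC + 9h30m = 00:30 Casor (rolling into the next day, 11 February 2030).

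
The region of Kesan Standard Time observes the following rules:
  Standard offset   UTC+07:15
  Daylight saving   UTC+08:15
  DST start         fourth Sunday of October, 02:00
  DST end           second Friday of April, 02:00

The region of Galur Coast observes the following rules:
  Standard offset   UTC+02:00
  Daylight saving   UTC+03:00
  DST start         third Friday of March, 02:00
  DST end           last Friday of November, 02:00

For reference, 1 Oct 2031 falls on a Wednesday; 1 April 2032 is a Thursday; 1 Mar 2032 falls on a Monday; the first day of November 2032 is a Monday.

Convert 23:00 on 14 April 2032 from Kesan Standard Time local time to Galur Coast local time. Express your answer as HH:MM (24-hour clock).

1 October 2031 is a Wednesday, so the first Sunday is October 5 and the fourth is October 26.
1 April 2032 is a Thursday, so the first Friday is April 2 and the second is April 9.
Daylight saving runs 26 October 2031 – 9 April 2032; 14 April 2032 is outside that window, so Kesan Standard Time is on standard time at UTC+07:15.
23:00 Kesan Standard Time − 7h15m = 15:45 UTC.
1 March 2032 is a Monday, so the first Friday is March 5 and the third is March 19.
1 November 2032 is a Monday, so Fridays fall on 5, 12, 19, 26; the last is November 26.
At the standard offset (UTC+02:00), 15:45 UTC + 2h = 17:45 Galur Coast standard time.
The standard-time date in Galur Coast, 14 April 2032, lies within the daylight-saving period (19 March – 26 November), so Galur Coast is on daylight time, UTC+03:00.
15:45 UTC + 3h = 18:45 Galur Coast.

18:45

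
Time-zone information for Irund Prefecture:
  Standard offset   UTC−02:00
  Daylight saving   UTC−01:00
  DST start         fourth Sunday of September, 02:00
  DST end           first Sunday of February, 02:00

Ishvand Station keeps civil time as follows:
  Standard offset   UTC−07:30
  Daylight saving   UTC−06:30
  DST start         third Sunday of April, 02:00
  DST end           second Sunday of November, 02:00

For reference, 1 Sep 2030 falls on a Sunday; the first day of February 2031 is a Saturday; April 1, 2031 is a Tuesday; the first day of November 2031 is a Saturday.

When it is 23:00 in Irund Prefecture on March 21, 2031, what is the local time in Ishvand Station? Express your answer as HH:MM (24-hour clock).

17:30

1 September 2030 is a Sunday, so the first Sunday is September 1 and the fourth is September 22.
1 February 2031 is a Saturday, so the first Sunday is February 2.
March 21, 2031 does not fall between 22 September 2030 and 2 February 2031, so daylight saving is not in effect and Irund Prefecture is at UTC−02:00.
23:00 Irund Prefecture + 2h = 01:00 UTC (rolling into the next day, 22 March 2031).
1 April 2031 is a Tuesday, so the first Sunday is April 6 and the third is April 20.
1 November 2031 is a Saturday, so the first Sunday is November 2 and the second is November 9.
At the standard offset (UTC−07:30), 01:00 UTC − 7h30m = 17:30 Ishvand Station standard time (rolling into the previous day, 21 March 2031).
Daylight saving runs 20 April – 9 November; the standard-time date in Ishvand Station, March 21, 2031, is outside that window, so Ishvand Station is on standard time at UTC−07:30.
01:00 UTC − 7h30m = 17:30 Ishvand Station (rolling into the previous day, 21 March 2031).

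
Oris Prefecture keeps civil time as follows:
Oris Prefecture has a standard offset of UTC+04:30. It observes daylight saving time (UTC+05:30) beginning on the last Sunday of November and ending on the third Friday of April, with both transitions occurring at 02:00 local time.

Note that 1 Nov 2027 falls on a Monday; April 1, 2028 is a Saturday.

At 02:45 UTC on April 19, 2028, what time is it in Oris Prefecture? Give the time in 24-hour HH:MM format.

08:15

1 November 2027 is a Monday, so Sundays fall on 7, 14, 21, 28; the last is November 28.
1 April 2028 is a Saturday, so the first Friday is April 7 and the third is April 21.
At the standard offset (UTC+04:30), 02:45 UTC + 4h30m = 07:15 Oris Prefecture standard time.
Daylight saving runs 28 November 2027 – 21 April 2028; the standard-time date in Oris Prefecture, April 19, 2028, is inside that window, so Oris Prefecture is at UTC+05:30.
02:45 UTC + 5h30m = 08:15 local.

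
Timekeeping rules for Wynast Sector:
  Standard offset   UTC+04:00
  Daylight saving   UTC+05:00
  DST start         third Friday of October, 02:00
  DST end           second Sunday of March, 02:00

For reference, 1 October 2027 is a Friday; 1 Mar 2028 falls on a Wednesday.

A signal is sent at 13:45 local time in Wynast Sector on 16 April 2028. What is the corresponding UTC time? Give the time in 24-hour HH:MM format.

09:45

1 October 2027 is a Friday, so the first Friday is October 1 and the third is October 15.
1 March 2028 is a Wednesday, so the first Sunday is March 5 and the second is March 12.
16 April 2028 does not fall between 15 October 2027 and 12 March 2028, so daylight saving is not in effect and Wynast Sector is at UTC+04:00.
13:45 local − 4h = 09:45 UTC.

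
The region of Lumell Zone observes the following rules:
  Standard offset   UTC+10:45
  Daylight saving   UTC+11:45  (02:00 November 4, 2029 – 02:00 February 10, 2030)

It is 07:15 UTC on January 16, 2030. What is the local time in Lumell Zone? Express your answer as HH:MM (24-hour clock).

19:00

At the standard offset (UTC+10:45), 07:15 UTC + 10h45m = 18:00 Lumell Zone standard time.
The standard-time date in Lumell Zone, January 16, 2030, falls between 4 November 2029 and 10 February 2030, so daylight saving is in effect and Lumell Zone is at UTC+11:45.
07:15 UTC + 11h45m = 19:00 local.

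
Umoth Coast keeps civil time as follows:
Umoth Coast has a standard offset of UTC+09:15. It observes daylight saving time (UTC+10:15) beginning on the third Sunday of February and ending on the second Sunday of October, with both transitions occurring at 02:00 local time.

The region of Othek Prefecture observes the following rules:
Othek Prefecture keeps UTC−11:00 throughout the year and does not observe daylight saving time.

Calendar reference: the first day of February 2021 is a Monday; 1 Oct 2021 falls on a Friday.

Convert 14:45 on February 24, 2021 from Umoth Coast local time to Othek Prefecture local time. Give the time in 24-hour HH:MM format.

17:30

1 February 2021 is a Monday, so the first Sunday is February 7 and the third is February 21.
1 October 2021 is a Friday, so the first Sunday is October 3 and the second is October 10.
Daylight saving runs 21 February – 10 October; February 24, 2021 is inside that window, so Umoth Coast is at UTC+10:15.
14:45 Umoth Coast − 10h15m = 04:30 UTC.
Othek Prefecture has no daylight saving, so its offset is UTC−11:00 year-round.
04:30 UTC − 11h = 17:30 Othek Prefecture (rolling into the previous day, 23 February 2021).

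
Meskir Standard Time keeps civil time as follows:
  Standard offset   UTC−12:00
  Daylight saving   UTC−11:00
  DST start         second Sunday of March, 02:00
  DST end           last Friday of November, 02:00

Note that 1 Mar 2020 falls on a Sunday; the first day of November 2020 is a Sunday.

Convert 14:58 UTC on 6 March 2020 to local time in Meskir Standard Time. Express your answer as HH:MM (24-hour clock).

1 March 2020 is a Sunday, so the first Sunday is March 1 and the second is March 8.
1 November 2020 is a Sunday, so Fridays fall on 6, 13, 20, 27; the last is November 27.
At the standard offset (UTC−12:00), 14:58 UTC − 12h = 02:58 Meskir Standard Time standard time.
The standard-time date in Meskir Standard Time, 6 March 2020, is outside the daylight-saving period (8 March – 27 November), so Meskir Standard Time is on standard time, UTC−12:00.
14:58 UTC − 12h = 02:58 local.

02:58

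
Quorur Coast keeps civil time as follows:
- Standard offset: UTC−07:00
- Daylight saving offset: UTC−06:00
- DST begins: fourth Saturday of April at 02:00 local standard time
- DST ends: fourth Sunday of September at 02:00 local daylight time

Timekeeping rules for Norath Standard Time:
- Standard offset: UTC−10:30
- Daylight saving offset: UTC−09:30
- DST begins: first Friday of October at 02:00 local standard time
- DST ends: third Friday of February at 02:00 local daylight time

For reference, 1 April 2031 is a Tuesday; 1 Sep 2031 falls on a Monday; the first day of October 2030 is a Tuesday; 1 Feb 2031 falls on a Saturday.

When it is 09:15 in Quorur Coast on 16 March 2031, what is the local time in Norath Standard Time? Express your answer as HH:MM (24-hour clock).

05:45

1 April 2031 is a Tuesday, so the first Saturday is April 5 and the fourth is April 26.
1 September 2031 is a Monday, so the first Sunday is September 7 and the fourth is September 28.
16 March 2031 does not fall between 26 April and 28 September, so daylight saving is not in effect and Quorur Coast is at UTC−07:00.
09:15 Quorur Coast + 7h = 16:15 UTC.
1 October 2030 is a Tuesday, so the first Friday is October 4.
1 February 2031 is a Saturday, so the first Friday is February 7 and the third is February 21.
At the standard offset (UTC−10:30), 16:15 UTC − 10h30m = 05:45 Norath Standard Time standard time.
The standard-time date in Norath Standard Time, 16 March 2031, does not fall between 4 October 2030 and 21 February 2031, so daylight saving is not in effect and Norath Standard Time is at UTC−10:30.
16:15 UTC − 10h30m = 05:45 Norath Standard Time.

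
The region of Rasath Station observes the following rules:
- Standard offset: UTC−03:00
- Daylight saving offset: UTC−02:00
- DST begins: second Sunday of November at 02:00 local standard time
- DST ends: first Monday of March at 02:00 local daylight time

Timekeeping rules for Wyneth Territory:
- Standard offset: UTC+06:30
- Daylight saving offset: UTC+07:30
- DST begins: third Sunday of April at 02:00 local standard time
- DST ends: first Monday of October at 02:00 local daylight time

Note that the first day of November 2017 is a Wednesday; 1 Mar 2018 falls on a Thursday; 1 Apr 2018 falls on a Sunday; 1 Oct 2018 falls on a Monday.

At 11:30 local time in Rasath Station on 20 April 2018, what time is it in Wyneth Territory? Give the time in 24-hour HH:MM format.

1 November 2017 is a Wednesday, so the first Sunday is November 5 and the second is November 12.
1 March 2018 is a Thursday, so the first Monday is March 5.
Daylight saving runs 12 November 2017 – 5 March 2018; 20 April 2018 is outside that window, so Rasath Station is on standard time at UTC−03:00.
11:30 Rasath Station + 3h = 14:30 UTC.
1 April 2018 is a Sunday, so the first Sunday is April 1 and the third is April 15.
1 October 2018 is a Monday, so the first Monday is October 1.
At the standard offset (UTC+06:30), 14:30 UTC + 6h30m = 21:00 Wyneth Territory standard time.
The standard-time date in Wyneth Territory, 20 April 2018, lies within the daylight-saving period (15 April – 1 October), so Wyneth Territory is on daylight time, UTC+07:30.
14:30 UTC + 7h30m = 22:00 Wyneth Territory.

22:00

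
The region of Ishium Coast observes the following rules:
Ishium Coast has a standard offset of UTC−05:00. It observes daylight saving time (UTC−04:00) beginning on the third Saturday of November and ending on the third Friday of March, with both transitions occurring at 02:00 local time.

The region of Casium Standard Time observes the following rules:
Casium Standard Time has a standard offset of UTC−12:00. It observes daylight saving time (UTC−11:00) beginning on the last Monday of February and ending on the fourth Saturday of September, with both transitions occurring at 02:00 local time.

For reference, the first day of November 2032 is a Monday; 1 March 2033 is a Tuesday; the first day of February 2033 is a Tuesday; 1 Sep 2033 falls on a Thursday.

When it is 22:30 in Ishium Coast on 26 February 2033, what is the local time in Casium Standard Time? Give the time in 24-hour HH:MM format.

14:30

1 November 2032 is a Monday, so the first Saturday is November 6 and the third is November 20.
1 March 2033 is a Tuesday, so the first Friday is March 4 and the third is March 18.
26 February 2033 falls between 20 November 2032 and 18 March 2033, so daylight saving is in effect and Ishium Coast is at UTC−04:00.
22:30 Ishium Coast + 4h = 02:30 UTC (rolling into the next day, 27 February 2033).
1 February 2033 is a Tuesday, so Mondays fall on 7, 14, 21, 28; the last is February 28.
1 September 2033 is a Thursday, so the first Saturday is September 3 and the fourth is September 24.
At the standard offset (UTC−12:00), 02:30 UTC − 12h = 14:30 Casium Standard Time standard time (rolling into the previous day, 26 February 2033).
The standard-time date in Casium Standard Time, 26 February 2033, is outside the daylight-saving period (28 February – 24 September), so Casium Standard Time is on standard time, UTC−12:00.
02:30 UTC − 12h = 14:30 Casium Standard Time (rolling into the previous day, 26 February 2033).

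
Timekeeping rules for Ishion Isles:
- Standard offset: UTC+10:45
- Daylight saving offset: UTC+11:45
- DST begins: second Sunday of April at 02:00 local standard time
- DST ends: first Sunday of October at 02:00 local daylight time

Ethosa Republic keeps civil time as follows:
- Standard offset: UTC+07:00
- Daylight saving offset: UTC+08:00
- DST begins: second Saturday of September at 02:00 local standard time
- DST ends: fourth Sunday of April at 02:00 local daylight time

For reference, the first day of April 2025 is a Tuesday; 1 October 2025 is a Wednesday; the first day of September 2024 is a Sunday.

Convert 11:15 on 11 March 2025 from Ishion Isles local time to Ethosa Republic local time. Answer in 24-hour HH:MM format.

1 April 2025 is a Tuesday, so the first Sunday is April 6 and the second is April 13.
1 October 2025 is a Wednesday, so the first Sunday is October 5.
Daylight saving runs 13 April – 5 October; 11 March 2025 is outside that window, so Ishion Isles is on standard time at UTC+10:45.
11:15 Ishion Isles − 10h45m = 00:30 UTC.
1 September 2024 is a Sunday, so the first Saturday is September 7 and the second is September 14.
1 April 2025 is a Tuesday, so the first Sunday is April 6 and the fourth is April 27.
At the standard offset (UTC+07:00), 00:30 UTC + 7h = 07:30 Ethosa Republic standard time.
The standard-time date in Ethosa Republic, 11 March 2025, lies within the daylight-saving period (14 September 2024 – 27 April 2025), so Ethosa Republic is on daylight time, UTC+08:00.
00:30 UTC + 8h = 08:30 Ethosa Republic.

08:30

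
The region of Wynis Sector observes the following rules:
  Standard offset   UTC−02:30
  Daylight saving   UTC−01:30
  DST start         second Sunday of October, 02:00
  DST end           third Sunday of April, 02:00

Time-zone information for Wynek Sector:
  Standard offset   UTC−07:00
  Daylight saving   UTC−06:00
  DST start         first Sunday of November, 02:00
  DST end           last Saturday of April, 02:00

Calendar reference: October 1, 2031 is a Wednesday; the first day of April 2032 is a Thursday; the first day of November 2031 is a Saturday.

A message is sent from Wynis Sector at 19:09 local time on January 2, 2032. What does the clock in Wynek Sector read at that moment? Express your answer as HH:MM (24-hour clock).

1 October 2031 is a Wednesday, so the first Sunday is October 5 and the second is October 12.
1 April 2032 is a Thursday, so the first Sunday is April 4 and the third is April 18.
Daylight saving runs 12 October 2031 – 18 April 2032; January 2, 2032 is inside that window, so Wynis Sector is at UTC−01:30.
19:09 Wynis Sector + 1h30m = 20:39 UTC.
1 November 2031 is a Saturday, so the first Sunday is November 2.
1 April 2032 is a Thursday, so Saturdays fall on 3, 10, 17, 24; the last is April 24.
At the standard offset (UTC−07:00), 20:39 UTC − 7h = 13:39 Wynek Sector standard time.
The standard-time date in Wynek Sector, January 2, 2032, falls between 2 November 2031 and 24 April 2032, so daylight saving is in effect and Wynek Sector is at UTC−06:00.
20:39 UTC − 6h = 14:39 Wynek Sector.

14:39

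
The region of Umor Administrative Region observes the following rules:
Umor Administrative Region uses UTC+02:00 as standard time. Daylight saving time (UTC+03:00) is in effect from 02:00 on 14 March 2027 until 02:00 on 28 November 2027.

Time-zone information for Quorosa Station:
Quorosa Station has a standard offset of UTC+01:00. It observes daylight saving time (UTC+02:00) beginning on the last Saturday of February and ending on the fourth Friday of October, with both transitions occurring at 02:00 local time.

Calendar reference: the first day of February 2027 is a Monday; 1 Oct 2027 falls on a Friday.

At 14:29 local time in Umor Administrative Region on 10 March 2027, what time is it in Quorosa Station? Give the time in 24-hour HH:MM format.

Daylight saving runs 14 March – 28 November; 10 March 2027 is outside that window, so Umor Administrative Region is on standard time at UTC+02:00.
14:29 Umor Administrative Region − 2h = 12:29 UTC.
1 February 2027 is a Monday, so Saturdays fall on 6, 13, 20, 27; the last is February 27.
1 October 2027 is a Friday, so the first Friday is October 1 and the fourth is October 22.
At the standard offset (UTC+01:00), 12:29 UTC + 1h = 13:29 Quorosa Station standard time.
The standard-time date in Quorosa Station, 10 March 2027, lies within the daylight-saving period (27 February – 22 October), so Quorosa Station is on daylight time, UTC+02:00.
12:29 UTC + 2h = 14:29 Quorosa Station.

14:29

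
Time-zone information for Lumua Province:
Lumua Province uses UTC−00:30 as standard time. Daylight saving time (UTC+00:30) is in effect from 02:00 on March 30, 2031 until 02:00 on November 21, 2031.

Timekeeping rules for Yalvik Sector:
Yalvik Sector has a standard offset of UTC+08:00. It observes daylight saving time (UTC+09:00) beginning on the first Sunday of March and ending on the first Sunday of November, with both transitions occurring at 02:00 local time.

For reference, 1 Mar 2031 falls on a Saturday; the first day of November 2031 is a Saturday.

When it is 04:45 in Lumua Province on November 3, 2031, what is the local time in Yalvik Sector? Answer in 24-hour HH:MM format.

Daylight saving runs 30 March – 21 November; November 3, 2031 is inside that window, so Lumua Province is at UTC+00:30.
04:45 Lumua Province − 0h30m = 04:15 UTC.
1 March 2031 is a Saturday, so the first Sunday is March 2.
1 November 2031 is a Saturday, so the first Sunday is November 2.
At the standard offset (UTC+08:00), 04:15 UTC + 8h = 12:15 Yalvik Sector standard time.
Daylight saving runs 2 March – 2 November; the standard-time date in Yalvik Sector, November 3, 2031, is outside that window, so Yalvik Sector is on standard time at UTC+08:00.
04:15 UTC + 8h = 12:15 Yalvik Sector.

12:15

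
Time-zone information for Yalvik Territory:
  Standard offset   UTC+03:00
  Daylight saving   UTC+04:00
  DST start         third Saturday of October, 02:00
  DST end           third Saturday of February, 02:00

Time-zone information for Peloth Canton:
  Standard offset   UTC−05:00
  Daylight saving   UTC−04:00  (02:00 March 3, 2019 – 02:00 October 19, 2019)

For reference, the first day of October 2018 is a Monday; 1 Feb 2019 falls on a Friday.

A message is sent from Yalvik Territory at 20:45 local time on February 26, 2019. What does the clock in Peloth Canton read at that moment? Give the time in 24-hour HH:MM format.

12:45

1 October 2018 is a Monday, so the first Saturday is October 6 and the third is October 20.
1 February 2019 is a Friday, so the first Saturday is February 2 and the third is February 16.
February 26, 2019 is outside the daylight-saving period (20 October 2018 – 16 February 2019), so Yalvik Territory is on standard time, UTC+03:00.
20:45 Yalvik Territory − 3h = 17:45 UTC.
At the standard offset (UTC−05:00), 17:45 UTC − 5h = 12:45 Peloth Canton standard time.
Daylight saving runs 3 March – 19 October; the standard-time date in Peloth Canton, February 26, 2019, is outside that window, so Peloth Canton is on standard time at UTC−05:00.
17:45 UTC − 5h = 12:45 Peloth Canton.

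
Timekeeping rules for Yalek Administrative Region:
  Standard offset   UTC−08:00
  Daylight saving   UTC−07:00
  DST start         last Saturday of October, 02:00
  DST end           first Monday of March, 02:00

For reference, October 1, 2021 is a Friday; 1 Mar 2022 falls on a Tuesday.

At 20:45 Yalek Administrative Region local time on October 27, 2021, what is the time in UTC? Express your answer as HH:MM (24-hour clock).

04:45

1 October 2021 is a Friday, so Saturdays fall on 2, 9, 16, 23, 30; the last is October 30.
1 March 2022 is a Tuesday, so the first Monday is March 7.
October 27, 2021 does not fall between 30 October 2021 and 7 March 2022, so daylight saving is not in effect and Yalek Administrative Region is at UTC−08:00.
20:45 local + 8h = 04:45 UTC (rolling into the next day, 28 October 2021).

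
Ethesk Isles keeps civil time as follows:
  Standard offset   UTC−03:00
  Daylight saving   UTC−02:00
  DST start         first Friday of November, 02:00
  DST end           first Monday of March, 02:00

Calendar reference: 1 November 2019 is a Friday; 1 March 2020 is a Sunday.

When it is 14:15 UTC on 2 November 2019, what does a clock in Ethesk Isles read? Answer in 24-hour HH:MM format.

12:15

1 November 2019 is a Friday, so the first Friday is November 1.
1 March 2020 is a Sunday, so the first Monday is March 2.
At the standard offset (UTC−03:00), 14:15 UTC − 3h = 11:15 Ethesk Isles standard time.
The standard-time date in Ethesk Isles, 2 November 2019, falls between 1 November 2019 and 2 March 2020, so daylight saving is in effect and Ethesk Isles is at UTC−02:00.
14:15 UTC − 2h = 12:15 local.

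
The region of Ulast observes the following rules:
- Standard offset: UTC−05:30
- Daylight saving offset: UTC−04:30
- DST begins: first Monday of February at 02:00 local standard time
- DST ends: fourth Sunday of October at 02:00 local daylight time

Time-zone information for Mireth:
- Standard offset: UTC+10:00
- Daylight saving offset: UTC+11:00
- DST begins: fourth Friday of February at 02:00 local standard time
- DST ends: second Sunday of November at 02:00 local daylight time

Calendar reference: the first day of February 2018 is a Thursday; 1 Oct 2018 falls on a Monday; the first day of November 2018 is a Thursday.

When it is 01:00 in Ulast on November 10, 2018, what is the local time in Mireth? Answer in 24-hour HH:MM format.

17:30

1 February 2018 is a Thursday, so the first Monday is February 5.
1 October 2018 is a Monday, so the first Sunday is October 7 and the fourth is October 28.
November 10, 2018 is outside the daylight-saving period (5 February – 28 October), so Ulast is on standard time, UTC−05:30.
01:00 Ulast + 5h30m = 06:30 UTC.
1 February 2018 is a Thursday, so the first Friday is February 2 and the fourth is February 23.
1 November 2018 is a Thursday, so the first Sunday is November 4 and the second is November 11.
At the standard offset (UTC+10:00), 06:30 UTC + 10h = 16:30 Mireth standard time.
The standard-time date in Mireth, November 10, 2018, falls between 23 February and 11 November, so daylight saving is in effect and Mireth is at UTC+11:00.
06:30 UTC + 11h = 17:30 Mireth.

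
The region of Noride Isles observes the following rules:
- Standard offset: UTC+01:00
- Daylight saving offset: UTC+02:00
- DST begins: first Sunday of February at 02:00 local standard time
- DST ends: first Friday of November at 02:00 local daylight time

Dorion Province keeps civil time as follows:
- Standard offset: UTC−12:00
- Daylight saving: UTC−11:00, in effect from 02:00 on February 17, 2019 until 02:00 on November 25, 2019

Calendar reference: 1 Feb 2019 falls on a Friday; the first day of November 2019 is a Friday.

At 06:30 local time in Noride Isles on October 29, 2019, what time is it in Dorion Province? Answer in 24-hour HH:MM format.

17:30

1 February 2019 is a Friday, so the first Sunday is February 3.
1 November 2019 is a Friday, so the first Friday is November 1.
Daylight saving runs 3 February – 1 November; October 29, 2019 is inside that window, so Noride Isles is at UTC+02:00.
06:30 Noride Isles − 2h = 04:30 UTC.
At the standard offset (UTC−12:00), 04:30 UTC − 12h = 16:30 Dorion Province standard time (rolling into the previous day, 28 October 2019).
The standard-time date in Dorion Province, October 28, 2019, lies within the daylight-saving period (17 February – 25 November), so Dorion Province is on daylight time, UTC−11:00.
04:30 UTC − 11h = 17:30 Dorion Province (rolling into the previous day, 28 October 2019).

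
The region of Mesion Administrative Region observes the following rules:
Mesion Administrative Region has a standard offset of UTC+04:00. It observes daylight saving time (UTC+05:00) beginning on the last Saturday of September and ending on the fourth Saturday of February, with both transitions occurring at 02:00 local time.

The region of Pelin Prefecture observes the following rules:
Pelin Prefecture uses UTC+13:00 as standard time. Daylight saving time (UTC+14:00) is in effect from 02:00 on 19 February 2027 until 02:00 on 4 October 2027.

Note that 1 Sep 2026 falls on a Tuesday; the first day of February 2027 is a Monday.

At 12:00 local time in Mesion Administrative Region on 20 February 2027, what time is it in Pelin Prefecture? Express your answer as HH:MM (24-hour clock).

21:00

1 September 2026 is a Tuesday, so Saturdays fall on 5, 12, 19, 26; the last is September 26.
1 February 2027 is a Monday, so the first Saturday is February 6 and the fourth is February 27.
20 February 2027 lies within the daylight-saving period (26 September 2026 – 27 February 2027), so Mesion Administrative Region is on daylight time, UTC+05:00.
12:00 Mesion Administrative Region − 5h = 07:00 UTC.
At the standard offset (UTC+13:00), 07:00 UTC + 13h = 20:00 Pelin Prefecture standard time.
The standard-time date in Pelin Prefecture, 20 February 2027, lies within the daylight-saving period (19 February – 4 October), so Pelin Prefecture is on daylight time, UTC+14:00.
07:00 UTC + 14h = 21:00 Pelin Prefecture.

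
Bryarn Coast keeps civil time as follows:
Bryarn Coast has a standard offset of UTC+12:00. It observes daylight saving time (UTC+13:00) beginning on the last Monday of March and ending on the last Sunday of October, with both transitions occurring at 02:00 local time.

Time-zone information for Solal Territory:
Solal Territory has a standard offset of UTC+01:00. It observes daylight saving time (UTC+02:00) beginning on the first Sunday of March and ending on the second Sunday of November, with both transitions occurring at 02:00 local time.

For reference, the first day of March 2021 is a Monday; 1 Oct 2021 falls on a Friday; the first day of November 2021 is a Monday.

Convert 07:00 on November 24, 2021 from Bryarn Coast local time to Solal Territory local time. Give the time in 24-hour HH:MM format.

20:00

1 March 2021 is a Monday, so Mondays fall on 1, 8, 15, 22, 29; the last is March 29.
1 October 2021 is a Friday, so Sundays fall on 3, 10, 17, 24, 31; the last is October 31.
November 24, 2021 is outside the daylight-saving period (29 March – 31 October), so Bryarn Coast is on standard time, UTC+12:00.
07:00 Bryarn Coast − 12h = 19:00 UTC (rolling into the previous day, 23 November 2021).
1 March 2021 is a Monday, so the first Sunday is March 7.
1 November 2021 is a Monday, so the first Sunday is November 7 and the second is November 14.
At the standard offset (UTC+01:00), 19:00 UTC + 1h = 20:00 Solal Territory standard time.
The standard-time date in Solal Territory, November 23, 2021, is outside the daylight-saving period (7 March – 14 November), so Solal Territory is on standard time, UTC+01:00.
19:00 UTC + 1h = 20:00 Solal Territory.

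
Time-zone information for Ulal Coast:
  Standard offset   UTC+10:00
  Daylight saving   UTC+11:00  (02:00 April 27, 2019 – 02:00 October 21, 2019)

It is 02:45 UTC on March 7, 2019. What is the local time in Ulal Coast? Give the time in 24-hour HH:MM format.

At the standard offset (UTC+10:00), 02:45 UTC + 10h = 12:45 Ulal Coast standard time.
The standard-time date in Ulal Coast, March 7, 2019, does not fall between 27 April and 21 October, so daylight saving is not in effect and Ulal Coast is at UTC+10:00.
02:45 UTC + 10h = 12:45 local.

12:45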